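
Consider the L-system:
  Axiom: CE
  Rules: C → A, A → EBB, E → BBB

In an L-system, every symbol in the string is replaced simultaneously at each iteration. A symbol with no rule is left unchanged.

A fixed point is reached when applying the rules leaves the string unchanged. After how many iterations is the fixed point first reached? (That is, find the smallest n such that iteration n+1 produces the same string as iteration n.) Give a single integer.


Answer: 3

Derivation:
Step 0: CE
Step 1: ABBB
Step 2: EBBBBB
Step 3: BBBBBBBB
Step 4: BBBBBBBB  (unchanged — fixed point at step 3)


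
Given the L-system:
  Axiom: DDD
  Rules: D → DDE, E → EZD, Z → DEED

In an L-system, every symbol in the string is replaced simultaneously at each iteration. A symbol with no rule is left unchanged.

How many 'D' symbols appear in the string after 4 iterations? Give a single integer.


Step 0: DDD  (3 'D')
Step 1: DDEDDEDDE  (6 'D')
Step 2: DDEDDEEZDDDEDDEEZDDDEDDEEZD  (15 'D')
Step 3: DDEDDEEZDDDEDDEEZDEZDDEEDDDEDDEDDEEZDDDEDDEEZDEZDDEEDDDEDDEDDEEZDDDEDDEEZDEZDDEEDDDE  (45 'D')
Step 4: DDEDDEEZDDDEDDEEZDEZDDEEDDDEDDEDDEEZDDDEDDEEZDEZDDEEDDDEEZDDEEDDDEDDEEZDEZDDDEDDEDDEEZDDDEDDEEZDDDEDDEEZDEZDDEEDDDEDDEDDEEZDDDEDDEEZDEZDDEEDDDEEZDDEEDDDEDDEEZDEZDDDEDDEDDEEZDDDEDDEEZDDDEDDEEZDEZDDEEDDDEDDEDDEEZDDDEDDEEZDEZDDEEDDDEEZDDEEDDDEDDEEZDEZDDDEDDEDDEEZD  (138 'D')

Answer: 138


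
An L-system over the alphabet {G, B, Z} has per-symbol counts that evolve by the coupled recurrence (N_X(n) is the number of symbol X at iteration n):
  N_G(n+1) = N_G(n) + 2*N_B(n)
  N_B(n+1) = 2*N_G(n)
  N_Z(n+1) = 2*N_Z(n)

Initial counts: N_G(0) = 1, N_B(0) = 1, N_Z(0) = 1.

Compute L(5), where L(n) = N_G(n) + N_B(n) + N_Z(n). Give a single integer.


Step 0: N_G=1, N_B=1, N_Z=1, L=3
Step 1: N_G=3, N_B=2, N_Z=2, L=7
Step 2: N_G=7, N_B=6, N_Z=4, L=17
Step 3: N_G=19, N_B=14, N_Z=8, L=41
Step 4: N_G=47, N_B=38, N_Z=16, L=101
Step 5: N_G=123, N_B=94, N_Z=32, L=249

Answer: 249


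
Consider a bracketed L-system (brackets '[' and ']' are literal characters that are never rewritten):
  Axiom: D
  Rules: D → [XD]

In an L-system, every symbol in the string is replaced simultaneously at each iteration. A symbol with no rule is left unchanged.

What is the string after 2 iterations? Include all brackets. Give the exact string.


Answer: [X[XD]]

Derivation:
Step 0: D
Step 1: [XD]
Step 2: [X[XD]]


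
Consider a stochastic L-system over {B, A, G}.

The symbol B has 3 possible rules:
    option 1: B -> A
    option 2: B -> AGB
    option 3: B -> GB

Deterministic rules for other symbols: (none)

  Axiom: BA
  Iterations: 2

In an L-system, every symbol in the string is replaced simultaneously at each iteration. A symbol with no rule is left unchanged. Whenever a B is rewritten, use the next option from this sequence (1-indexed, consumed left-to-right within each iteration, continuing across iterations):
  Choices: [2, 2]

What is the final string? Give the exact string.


Step 0: BA
Step 1: AGBA  (used choices [2])
Step 2: AGAGBA  (used choices [2])

Answer: AGAGBA


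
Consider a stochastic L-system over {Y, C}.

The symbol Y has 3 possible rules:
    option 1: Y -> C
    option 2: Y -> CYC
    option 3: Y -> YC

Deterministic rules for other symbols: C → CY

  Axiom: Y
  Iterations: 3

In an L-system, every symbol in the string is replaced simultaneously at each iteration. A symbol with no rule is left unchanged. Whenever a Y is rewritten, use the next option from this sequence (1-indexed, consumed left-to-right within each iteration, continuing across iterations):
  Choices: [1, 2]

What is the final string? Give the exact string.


Answer: CYCYC

Derivation:
Step 0: Y
Step 1: C  (used choices [1])
Step 2: CY  (used choices [])
Step 3: CYCYC  (used choices [2])


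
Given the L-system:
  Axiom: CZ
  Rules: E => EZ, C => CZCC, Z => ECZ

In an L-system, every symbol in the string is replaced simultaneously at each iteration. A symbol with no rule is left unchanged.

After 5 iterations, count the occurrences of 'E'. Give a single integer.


Answer: 117

Derivation:
Step 0: length=2, 'E' count=0
Step 1: length=7, 'E' count=1
Step 2: length=24, 'E' count=3
Step 3: length=83, 'E' count=10
Step 4: length=288, 'E' count=34
Step 5: length=1001, 'E' count=117
Final string: CZCCECZCZCCCZCCEZCZCCECZCZCCECZCZCCCZCCCZCCECZCZCCCZCCEZECZCZCCECZCZCCCZCCEZCZCCECZCZCCECZCZCCCZCCEZCZCCECZCZCCECZCZCCCZCCCZCCECZCZCCCZCCCZCCECZCZCCCZCCEZCZCCECZCZCCECZCZCCCZCCCZCCECZCZCCCZCCEZECZEZCZCCECZCZCCECZCZCCCZCCEZCZCCECZCZCCECZCZCCCZCCCZCCECZCZCCCZCCEZECZCZCCECZCZCCCZCCEZCZCCECZCZCCECZCZCCCZCCEZCZCCECZCZCCECZCZCCCZCCCZCCECZCZCCCZCCEZECZCZCCECZCZCCCZCCEZCZCCECZCZCCECZCZCCCZCCEZCZCCECZCZCCECZCZCCCZCCCZCCECZCZCCCZCCCZCCECZCZCCCZCCEZCZCCECZCZCCECZCZCCCZCCCZCCECZCZCCCZCCCZCCECZCZCCCZCCEZCZCCECZCZCCECZCZCCCZCCCZCCECZCZCCCZCCEZECZCZCCECZCZCCCZCCEZCZCCECZCZCCECZCZCCCZCCEZCZCCECZCZCCECZCZCCCZCCCZCCECZCZCCCZCCCZCCECZCZCCCZCCEZCZCCECZCZCCECZCZCCCZCCCZCCECZCZCCCZCCEZECZEZCZCCECZEZECZCZCCECZCZCCCZCCEZCZCCECZCZCCECZCZCCCZCCEZCZCCECZCZCCECZCZCCCZCCCZCCECZCZCCCZCCEZECZCZCCECZCZCCCZCCEZCZCCECZCZCCECZCZCCCZCCEZCZCCECZCZCCECZCZCCCZCCCZCCECZCZCCCZCCCZCCECZCZCCCZCCEZCZCCECZCZCCECZCZCCCZCCCZCCECZCZCCCZCCEZECZEZCZCCECZCZCCECZCZCCCZCCEZCZCCECZCZCCECZCZCCCZCCCZCCECZCZCCCZCCEZECZCZCCECZCZCCCZCCEZCZCCECZ


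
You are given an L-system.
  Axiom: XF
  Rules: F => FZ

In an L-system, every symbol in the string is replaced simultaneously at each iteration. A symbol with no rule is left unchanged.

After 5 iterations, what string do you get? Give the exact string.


Step 0: XF
Step 1: XFZ
Step 2: XFZZ
Step 3: XFZZZ
Step 4: XFZZZZ
Step 5: XFZZZZZ

Answer: XFZZZZZ


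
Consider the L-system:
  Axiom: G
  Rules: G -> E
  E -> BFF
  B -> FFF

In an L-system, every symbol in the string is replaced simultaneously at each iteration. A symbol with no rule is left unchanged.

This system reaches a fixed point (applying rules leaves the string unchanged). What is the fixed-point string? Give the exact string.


Answer: FFFFF

Derivation:
Step 0: G
Step 1: E
Step 2: BFF
Step 3: FFFFF
Step 4: FFFFF  (unchanged — fixed point at step 3)


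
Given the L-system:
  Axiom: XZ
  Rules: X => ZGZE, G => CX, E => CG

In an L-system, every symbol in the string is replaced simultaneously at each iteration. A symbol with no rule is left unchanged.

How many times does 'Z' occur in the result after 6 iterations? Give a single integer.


Step 0: XZ  (1 'Z')
Step 1: ZGZEZ  (3 'Z')
Step 2: ZCXZCGZ  (3 'Z')
Step 3: ZCZGZEZCCXZ  (5 'Z')
Step 4: ZCZCXZCGZCCZGZEZ  (7 'Z')
Step 5: ZCZCZGZEZCCXZCCZCXZCGZ  (9 'Z')
Step 6: ZCZCZCXZCGZCCZGZEZCCZCZGZEZCCXZ  (13 'Z')

Answer: 13


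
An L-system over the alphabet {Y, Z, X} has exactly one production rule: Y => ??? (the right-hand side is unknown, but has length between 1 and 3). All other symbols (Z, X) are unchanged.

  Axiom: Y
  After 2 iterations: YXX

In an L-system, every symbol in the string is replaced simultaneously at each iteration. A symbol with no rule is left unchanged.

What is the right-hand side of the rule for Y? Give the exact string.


Trying Y => YX:
  Step 0: Y
  Step 1: YX
  Step 2: YXX
Matches the given result.

Answer: YX


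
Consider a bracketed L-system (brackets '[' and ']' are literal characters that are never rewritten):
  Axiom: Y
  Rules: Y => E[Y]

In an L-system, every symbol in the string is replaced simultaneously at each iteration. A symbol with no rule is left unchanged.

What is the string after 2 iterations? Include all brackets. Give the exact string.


Answer: E[E[Y]]

Derivation:
Step 0: Y
Step 1: E[Y]
Step 2: E[E[Y]]


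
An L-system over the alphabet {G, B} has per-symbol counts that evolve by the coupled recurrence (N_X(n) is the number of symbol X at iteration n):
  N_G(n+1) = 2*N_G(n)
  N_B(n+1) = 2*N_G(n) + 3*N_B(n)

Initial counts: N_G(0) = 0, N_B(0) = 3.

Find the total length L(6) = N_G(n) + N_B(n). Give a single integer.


Answer: 2187

Derivation:
Step 0: N_G=0, N_B=3, L=3
Step 1: N_G=0, N_B=9, L=9
Step 2: N_G=0, N_B=27, L=27
Step 3: N_G=0, N_B=81, L=81
Step 4: N_G=0, N_B=243, L=243
Step 5: N_G=0, N_B=729, L=729
Step 6: N_G=0, N_B=2187, L=2187


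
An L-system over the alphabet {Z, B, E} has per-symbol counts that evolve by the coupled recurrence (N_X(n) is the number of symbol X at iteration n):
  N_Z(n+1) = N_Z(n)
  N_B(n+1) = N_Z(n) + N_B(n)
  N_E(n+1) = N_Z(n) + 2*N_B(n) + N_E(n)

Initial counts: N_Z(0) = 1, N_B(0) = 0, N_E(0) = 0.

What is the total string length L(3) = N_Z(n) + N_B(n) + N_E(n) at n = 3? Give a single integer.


Answer: 13

Derivation:
Step 0: N_Z=1, N_B=0, N_E=0, L=1
Step 1: N_Z=1, N_B=1, N_E=1, L=3
Step 2: N_Z=1, N_B=2, N_E=4, L=7
Step 3: N_Z=1, N_B=3, N_E=9, L=13


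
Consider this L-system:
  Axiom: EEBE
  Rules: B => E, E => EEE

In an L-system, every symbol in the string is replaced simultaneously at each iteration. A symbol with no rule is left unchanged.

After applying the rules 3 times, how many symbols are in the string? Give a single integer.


Step 0: length = 4
Step 1: length = 10
Step 2: length = 30
Step 3: length = 90

Answer: 90


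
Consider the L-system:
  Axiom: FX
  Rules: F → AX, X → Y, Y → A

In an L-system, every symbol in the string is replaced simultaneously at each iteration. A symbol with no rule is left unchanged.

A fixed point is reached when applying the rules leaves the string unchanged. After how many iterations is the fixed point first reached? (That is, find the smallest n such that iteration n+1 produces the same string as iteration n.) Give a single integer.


Step 0: FX
Step 1: AXY
Step 2: AYA
Step 3: AAA
Step 4: AAA  (unchanged — fixed point at step 3)

Answer: 3


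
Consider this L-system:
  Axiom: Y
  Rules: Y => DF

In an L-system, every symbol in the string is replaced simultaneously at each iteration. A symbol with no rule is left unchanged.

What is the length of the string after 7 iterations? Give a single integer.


Answer: 2

Derivation:
Step 0: length = 1
Step 1: length = 2
Step 2: length = 2
Step 3: length = 2
Step 4: length = 2
Step 5: length = 2
Step 6: length = 2
Step 7: length = 2


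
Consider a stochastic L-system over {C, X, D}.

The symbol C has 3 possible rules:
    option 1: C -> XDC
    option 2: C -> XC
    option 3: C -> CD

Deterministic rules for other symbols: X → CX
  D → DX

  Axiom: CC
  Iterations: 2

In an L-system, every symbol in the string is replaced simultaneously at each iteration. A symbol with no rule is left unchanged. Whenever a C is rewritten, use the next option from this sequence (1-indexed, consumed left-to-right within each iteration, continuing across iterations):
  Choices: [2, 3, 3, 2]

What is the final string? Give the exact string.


Answer: CXCDXCDX

Derivation:
Step 0: CC
Step 1: XCCD  (used choices [2, 3])
Step 2: CXCDXCDX  (used choices [3, 2])


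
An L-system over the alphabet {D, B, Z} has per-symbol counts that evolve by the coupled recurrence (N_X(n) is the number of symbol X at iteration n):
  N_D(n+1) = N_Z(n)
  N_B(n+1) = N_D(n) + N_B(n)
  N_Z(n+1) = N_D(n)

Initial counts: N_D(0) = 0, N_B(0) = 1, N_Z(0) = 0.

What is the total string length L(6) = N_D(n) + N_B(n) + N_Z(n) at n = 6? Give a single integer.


Answer: 1

Derivation:
Step 0: N_D=0, N_B=1, N_Z=0, L=1
Step 1: N_D=0, N_B=1, N_Z=0, L=1
Step 2: N_D=0, N_B=1, N_Z=0, L=1
Step 3: N_D=0, N_B=1, N_Z=0, L=1
Step 4: N_D=0, N_B=1, N_Z=0, L=1
Step 5: N_D=0, N_B=1, N_Z=0, L=1
Step 6: N_D=0, N_B=1, N_Z=0, L=1


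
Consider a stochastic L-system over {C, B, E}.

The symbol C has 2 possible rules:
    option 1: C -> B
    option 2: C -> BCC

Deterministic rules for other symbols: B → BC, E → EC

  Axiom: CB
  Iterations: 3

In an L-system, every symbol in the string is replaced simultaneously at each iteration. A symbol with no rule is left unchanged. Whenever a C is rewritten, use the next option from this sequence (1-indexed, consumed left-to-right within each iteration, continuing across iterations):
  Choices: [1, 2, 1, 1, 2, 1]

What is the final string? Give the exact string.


Step 0: CB
Step 1: BBC  (used choices [1])
Step 2: BCBCBCC  (used choices [2])
Step 3: BCBBCBBCBCCB  (used choices [1, 1, 2, 1])

Answer: BCBBCBBCBCCB


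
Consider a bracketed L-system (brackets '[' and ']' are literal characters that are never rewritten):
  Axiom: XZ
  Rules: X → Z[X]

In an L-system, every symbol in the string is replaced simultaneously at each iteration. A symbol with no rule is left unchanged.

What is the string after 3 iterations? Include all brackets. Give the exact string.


Step 0: XZ
Step 1: Z[X]Z
Step 2: Z[Z[X]]Z
Step 3: Z[Z[Z[X]]]Z

Answer: Z[Z[Z[X]]]Z


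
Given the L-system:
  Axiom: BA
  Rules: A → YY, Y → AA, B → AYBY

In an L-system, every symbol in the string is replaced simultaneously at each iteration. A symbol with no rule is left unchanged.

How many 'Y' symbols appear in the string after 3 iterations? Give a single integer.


Step 0: BA  (0 'Y')
Step 1: AYBYYY  (4 'Y')
Step 2: YYAAAYBYAAAAAA  (4 'Y')
Step 3: AAAAYYYYYYAAAYBYAAYYYYYYYYYYYY  (20 'Y')

Answer: 20


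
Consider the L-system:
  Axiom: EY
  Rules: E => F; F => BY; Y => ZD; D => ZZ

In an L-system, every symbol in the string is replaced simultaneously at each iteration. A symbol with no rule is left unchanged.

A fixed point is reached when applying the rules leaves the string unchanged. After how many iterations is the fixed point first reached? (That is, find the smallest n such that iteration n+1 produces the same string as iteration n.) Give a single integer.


Answer: 4

Derivation:
Step 0: EY
Step 1: FZD
Step 2: BYZZZ
Step 3: BZDZZZ
Step 4: BZZZZZZ
Step 5: BZZZZZZ  (unchanged — fixed point at step 4)


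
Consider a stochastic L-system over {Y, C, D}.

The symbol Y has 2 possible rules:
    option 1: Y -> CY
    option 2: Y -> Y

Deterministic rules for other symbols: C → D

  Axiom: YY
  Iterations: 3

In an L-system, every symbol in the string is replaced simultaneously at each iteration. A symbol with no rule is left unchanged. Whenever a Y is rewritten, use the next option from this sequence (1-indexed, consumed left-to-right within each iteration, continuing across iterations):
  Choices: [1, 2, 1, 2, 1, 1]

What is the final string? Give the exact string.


Answer: DDCYCY

Derivation:
Step 0: YY
Step 1: CYY  (used choices [1, 2])
Step 2: DCYY  (used choices [1, 2])
Step 3: DDCYCY  (used choices [1, 1])


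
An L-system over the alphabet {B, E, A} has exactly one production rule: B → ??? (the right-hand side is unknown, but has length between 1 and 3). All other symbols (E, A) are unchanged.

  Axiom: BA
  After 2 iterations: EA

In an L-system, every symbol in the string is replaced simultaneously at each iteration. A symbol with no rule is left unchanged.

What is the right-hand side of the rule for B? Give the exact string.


Trying B → E:
  Step 0: BA
  Step 1: EA
  Step 2: EA
Matches the given result.

Answer: E


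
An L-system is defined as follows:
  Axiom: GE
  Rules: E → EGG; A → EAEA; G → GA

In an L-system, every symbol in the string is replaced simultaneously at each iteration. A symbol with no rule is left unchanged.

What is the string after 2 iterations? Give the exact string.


Step 0: GE
Step 1: GAEGG
Step 2: GAEAEAEGGGAGA

Answer: GAEAEAEGGGAGA


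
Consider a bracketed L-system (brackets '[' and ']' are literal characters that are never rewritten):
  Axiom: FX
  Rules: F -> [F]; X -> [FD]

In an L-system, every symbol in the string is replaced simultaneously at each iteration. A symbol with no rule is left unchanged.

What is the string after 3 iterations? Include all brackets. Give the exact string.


Step 0: FX
Step 1: [F][FD]
Step 2: [[F]][[F]D]
Step 3: [[[F]]][[[F]]D]

Answer: [[[F]]][[[F]]D]


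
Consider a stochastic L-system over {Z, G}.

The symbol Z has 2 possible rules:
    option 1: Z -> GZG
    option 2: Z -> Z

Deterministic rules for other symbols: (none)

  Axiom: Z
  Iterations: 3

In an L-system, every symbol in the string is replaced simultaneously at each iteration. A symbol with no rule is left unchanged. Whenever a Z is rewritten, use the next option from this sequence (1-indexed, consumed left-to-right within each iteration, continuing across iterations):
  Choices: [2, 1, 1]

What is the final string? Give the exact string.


Answer: GGZGG

Derivation:
Step 0: Z
Step 1: Z  (used choices [2])
Step 2: GZG  (used choices [1])
Step 3: GGZGG  (used choices [1])


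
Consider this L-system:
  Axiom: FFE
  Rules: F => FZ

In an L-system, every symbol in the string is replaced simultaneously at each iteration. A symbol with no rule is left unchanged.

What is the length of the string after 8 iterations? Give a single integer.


Step 0: length = 3
Step 1: length = 5
Step 2: length = 7
Step 3: length = 9
Step 4: length = 11
Step 5: length = 13
Step 6: length = 15
Step 7: length = 17
Step 8: length = 19

Answer: 19


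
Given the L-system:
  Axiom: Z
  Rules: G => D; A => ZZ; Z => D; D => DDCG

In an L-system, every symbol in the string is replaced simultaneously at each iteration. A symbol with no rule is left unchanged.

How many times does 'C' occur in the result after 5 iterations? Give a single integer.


Answer: 20

Derivation:
Step 0: Z  (0 'C')
Step 1: D  (0 'C')
Step 2: DDCG  (1 'C')
Step 3: DDCGDDCGCD  (3 'C')
Step 4: DDCGDDCGCDDDCGDDCGCDCDDCG  (8 'C')
Step 5: DDCGDDCGCDDDCGDDCGCDCDDCGDDCGDDCGCDDDCGDDCGCDCDDCGCDDCGDDCGCD  (20 'C')


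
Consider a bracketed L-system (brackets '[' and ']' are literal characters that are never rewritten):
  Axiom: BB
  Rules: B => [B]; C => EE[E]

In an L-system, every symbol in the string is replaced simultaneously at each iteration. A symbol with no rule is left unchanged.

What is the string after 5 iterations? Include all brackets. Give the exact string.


Answer: [[[[[B]]]]][[[[[B]]]]]

Derivation:
Step 0: BB
Step 1: [B][B]
Step 2: [[B]][[B]]
Step 3: [[[B]]][[[B]]]
Step 4: [[[[B]]]][[[[B]]]]
Step 5: [[[[[B]]]]][[[[[B]]]]]


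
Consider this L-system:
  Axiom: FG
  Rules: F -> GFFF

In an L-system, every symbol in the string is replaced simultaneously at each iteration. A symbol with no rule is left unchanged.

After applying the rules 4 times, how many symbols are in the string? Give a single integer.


Step 0: length = 2
Step 1: length = 5
Step 2: length = 14
Step 3: length = 41
Step 4: length = 122

Answer: 122


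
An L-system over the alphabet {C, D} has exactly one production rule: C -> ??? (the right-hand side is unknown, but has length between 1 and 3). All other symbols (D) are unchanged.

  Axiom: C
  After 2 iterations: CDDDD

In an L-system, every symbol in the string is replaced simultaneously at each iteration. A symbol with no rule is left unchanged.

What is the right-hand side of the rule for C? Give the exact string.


Answer: CDD

Derivation:
Trying C -> CDD:
  Step 0: C
  Step 1: CDD
  Step 2: CDDDD
Matches the given result.


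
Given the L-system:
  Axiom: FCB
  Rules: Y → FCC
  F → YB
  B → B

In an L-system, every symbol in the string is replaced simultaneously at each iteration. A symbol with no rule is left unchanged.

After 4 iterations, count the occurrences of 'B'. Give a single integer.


Step 0: FCB  (1 'B')
Step 1: YBCB  (2 'B')
Step 2: FCCBCB  (2 'B')
Step 3: YBCCBCB  (3 'B')
Step 4: FCCBCCBCB  (3 'B')

Answer: 3


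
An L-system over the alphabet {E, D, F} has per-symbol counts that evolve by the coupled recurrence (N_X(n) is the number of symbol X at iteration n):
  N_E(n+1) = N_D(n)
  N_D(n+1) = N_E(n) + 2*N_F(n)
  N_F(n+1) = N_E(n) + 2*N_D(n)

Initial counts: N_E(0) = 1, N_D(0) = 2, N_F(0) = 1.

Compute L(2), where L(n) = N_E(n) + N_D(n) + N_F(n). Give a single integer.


Answer: 23

Derivation:
Step 0: N_E=1, N_D=2, N_F=1, L=4
Step 1: N_E=2, N_D=3, N_F=5, L=10
Step 2: N_E=3, N_D=12, N_F=8, L=23


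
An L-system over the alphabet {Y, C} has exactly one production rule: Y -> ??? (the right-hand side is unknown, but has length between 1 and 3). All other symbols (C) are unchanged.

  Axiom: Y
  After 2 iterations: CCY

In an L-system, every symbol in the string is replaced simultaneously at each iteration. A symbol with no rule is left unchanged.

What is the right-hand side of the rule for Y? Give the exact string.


Answer: CY

Derivation:
Trying Y -> CY:
  Step 0: Y
  Step 1: CY
  Step 2: CCY
Matches the given result.


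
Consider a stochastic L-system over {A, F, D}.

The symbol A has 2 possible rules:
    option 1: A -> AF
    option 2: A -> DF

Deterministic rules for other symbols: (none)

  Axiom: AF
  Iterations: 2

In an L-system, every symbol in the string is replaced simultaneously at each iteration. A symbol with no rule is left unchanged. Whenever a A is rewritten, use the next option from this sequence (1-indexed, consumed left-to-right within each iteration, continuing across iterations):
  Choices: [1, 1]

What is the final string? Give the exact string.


Answer: AFFF

Derivation:
Step 0: AF
Step 1: AFF  (used choices [1])
Step 2: AFFF  (used choices [1])


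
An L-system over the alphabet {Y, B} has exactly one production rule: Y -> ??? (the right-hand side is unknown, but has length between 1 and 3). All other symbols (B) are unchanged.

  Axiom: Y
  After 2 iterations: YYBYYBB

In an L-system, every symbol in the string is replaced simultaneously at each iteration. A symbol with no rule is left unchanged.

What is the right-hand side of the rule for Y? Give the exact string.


Answer: YYB

Derivation:
Trying Y -> YYB:
  Step 0: Y
  Step 1: YYB
  Step 2: YYBYYBB
Matches the given result.


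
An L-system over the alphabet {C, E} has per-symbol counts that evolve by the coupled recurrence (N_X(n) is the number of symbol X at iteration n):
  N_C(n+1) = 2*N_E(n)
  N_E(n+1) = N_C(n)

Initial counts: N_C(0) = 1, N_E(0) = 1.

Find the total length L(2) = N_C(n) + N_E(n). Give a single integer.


Answer: 4

Derivation:
Step 0: N_C=1, N_E=1, L=2
Step 1: N_C=2, N_E=1, L=3
Step 2: N_C=2, N_E=2, L=4


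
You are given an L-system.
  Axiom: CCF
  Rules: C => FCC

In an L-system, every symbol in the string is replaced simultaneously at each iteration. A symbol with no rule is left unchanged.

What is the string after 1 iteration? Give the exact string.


Step 0: CCF
Step 1: FCCFCCF

Answer: FCCFCCF


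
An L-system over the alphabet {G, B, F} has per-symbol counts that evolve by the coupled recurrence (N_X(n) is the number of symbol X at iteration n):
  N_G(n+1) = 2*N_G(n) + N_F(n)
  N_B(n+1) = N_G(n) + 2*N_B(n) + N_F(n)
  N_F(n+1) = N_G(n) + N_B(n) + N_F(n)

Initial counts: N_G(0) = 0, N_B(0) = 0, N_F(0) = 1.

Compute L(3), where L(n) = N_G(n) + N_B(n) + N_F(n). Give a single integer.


Answer: 33

Derivation:
Step 0: N_G=0, N_B=0, N_F=1, L=1
Step 1: N_G=1, N_B=1, N_F=1, L=3
Step 2: N_G=3, N_B=4, N_F=3, L=10
Step 3: N_G=9, N_B=14, N_F=10, L=33


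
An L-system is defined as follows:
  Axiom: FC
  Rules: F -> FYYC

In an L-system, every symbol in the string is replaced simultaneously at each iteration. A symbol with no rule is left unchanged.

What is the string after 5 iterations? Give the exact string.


Answer: FYYCYYCYYCYYCYYCC

Derivation:
Step 0: FC
Step 1: FYYCC
Step 2: FYYCYYCC
Step 3: FYYCYYCYYCC
Step 4: FYYCYYCYYCYYCC
Step 5: FYYCYYCYYCYYCYYCC


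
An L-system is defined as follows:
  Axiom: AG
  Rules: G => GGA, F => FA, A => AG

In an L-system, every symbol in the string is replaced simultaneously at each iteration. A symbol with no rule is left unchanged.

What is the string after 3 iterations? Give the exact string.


Step 0: AG
Step 1: AGGGA
Step 2: AGGGAGGAGGAAG
Step 3: AGGGAGGAGGAAGGGAGGAAGGGAGGAAGAGGGA

Answer: AGGGAGGAGGAAGGGAGGAAGGGAGGAAGAGGGA


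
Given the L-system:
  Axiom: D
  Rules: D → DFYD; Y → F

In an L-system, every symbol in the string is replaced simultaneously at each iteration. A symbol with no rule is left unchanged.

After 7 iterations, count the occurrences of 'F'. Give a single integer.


Answer: 190

Derivation:
Step 0: D  (0 'F')
Step 1: DFYD  (1 'F')
Step 2: DFYDFFDFYD  (4 'F')
Step 3: DFYDFFDFYDFFDFYDFFDFYD  (10 'F')
Step 4: DFYDFFDFYDFFDFYDFFDFYDFFDFYDFFDFYDFFDFYDFFDFYD  (22 'F')
Step 5: DFYDFFDFYDFFDFYDFFDFYDFFDFYDFFDFYDFFDFYDFFDFYDFFDFYDFFDFYDFFDFYDFFDFYDFFDFYDFFDFYDFFDFYDFFDFYD  (46 'F')
Step 6: DFYDFFDFYDFFDFYDFFDFYDFFDFYDFFDFYDFFDFYDFFDFYDFFDFYDFFDFYDFFDFYDFFDFYDFFDFYDFFDFYDFFDFYDFFDFYDFFDFYDFFDFYDFFDFYDFFDFYDFFDFYDFFDFYDFFDFYDFFDFYDFFDFYDFFDFYDFFDFYDFFDFYDFFDFYDFFDFYDFFDFYDFFDFYD  (94 'F')
Step 7: DFYDFFDFYDFFDFYDFFDFYDFFDFYDFFDFYDFFDFYDFFDFYDFFDFYDFFDFYDFFDFYDFFDFYDFFDFYDFFDFYDFFDFYDFFDFYDFFDFYDFFDFYDFFDFYDFFDFYDFFDFYDFFDFYDFFDFYDFFDFYDFFDFYDFFDFYDFFDFYDFFDFYDFFDFYDFFDFYDFFDFYDFFDFYDFFDFYDFFDFYDFFDFYDFFDFYDFFDFYDFFDFYDFFDFYDFFDFYDFFDFYDFFDFYDFFDFYDFFDFYDFFDFYDFFDFYDFFDFYDFFDFYDFFDFYDFFDFYDFFDFYDFFDFYDFFDFYDFFDFYDFFDFYDFFDFYDFFDFYDFFDFYDFFDFYDFFDFYDFFDFYDFFDFYDFFDFYDFFDFYD  (190 'F')


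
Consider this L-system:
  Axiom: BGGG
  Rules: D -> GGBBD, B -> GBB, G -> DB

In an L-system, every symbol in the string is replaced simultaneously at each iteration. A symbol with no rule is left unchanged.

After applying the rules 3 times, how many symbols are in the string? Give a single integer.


Answer: 93

Derivation:
Step 0: length = 4
Step 1: length = 9
Step 2: length = 32
Step 3: length = 93


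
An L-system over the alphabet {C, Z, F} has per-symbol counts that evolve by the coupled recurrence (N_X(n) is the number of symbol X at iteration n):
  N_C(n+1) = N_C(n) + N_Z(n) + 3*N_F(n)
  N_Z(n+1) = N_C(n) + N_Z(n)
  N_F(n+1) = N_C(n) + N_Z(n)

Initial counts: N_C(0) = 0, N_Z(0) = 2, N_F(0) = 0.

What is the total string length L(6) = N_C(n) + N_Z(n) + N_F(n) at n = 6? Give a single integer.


Answer: 1458

Derivation:
Step 0: N_C=0, N_Z=2, N_F=0, L=2
Step 1: N_C=2, N_Z=2, N_F=2, L=6
Step 2: N_C=10, N_Z=4, N_F=4, L=18
Step 3: N_C=26, N_Z=14, N_F=14, L=54
Step 4: N_C=82, N_Z=40, N_F=40, L=162
Step 5: N_C=242, N_Z=122, N_F=122, L=486
Step 6: N_C=730, N_Z=364, N_F=364, L=1458


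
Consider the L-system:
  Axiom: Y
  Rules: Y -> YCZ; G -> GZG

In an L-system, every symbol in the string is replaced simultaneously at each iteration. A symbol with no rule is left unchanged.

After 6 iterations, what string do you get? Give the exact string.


Step 0: Y
Step 1: YCZ
Step 2: YCZCZ
Step 3: YCZCZCZ
Step 4: YCZCZCZCZ
Step 5: YCZCZCZCZCZ
Step 6: YCZCZCZCZCZCZ

Answer: YCZCZCZCZCZCZ


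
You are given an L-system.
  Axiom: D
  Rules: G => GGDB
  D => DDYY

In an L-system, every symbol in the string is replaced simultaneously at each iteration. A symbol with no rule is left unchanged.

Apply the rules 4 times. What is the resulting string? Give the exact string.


Step 0: D
Step 1: DDYY
Step 2: DDYYDDYYYY
Step 3: DDYYDDYYYYDDYYDDYYYYYY
Step 4: DDYYDDYYYYDDYYDDYYYYYYDDYYDDYYYYDDYYDDYYYYYYYY

Answer: DDYYDDYYYYDDYYDDYYYYYYDDYYDDYYYYDDYYDDYYYYYYYY


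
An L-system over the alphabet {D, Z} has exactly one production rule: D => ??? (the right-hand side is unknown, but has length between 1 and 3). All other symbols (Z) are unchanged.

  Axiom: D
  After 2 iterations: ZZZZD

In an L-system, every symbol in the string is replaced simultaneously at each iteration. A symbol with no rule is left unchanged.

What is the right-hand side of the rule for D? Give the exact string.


Trying D => ZZD:
  Step 0: D
  Step 1: ZZD
  Step 2: ZZZZD
Matches the given result.

Answer: ZZD


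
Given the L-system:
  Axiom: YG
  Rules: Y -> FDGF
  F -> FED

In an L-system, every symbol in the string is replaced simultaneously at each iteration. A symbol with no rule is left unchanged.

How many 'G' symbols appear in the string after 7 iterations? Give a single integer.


Step 0: YG  (1 'G')
Step 1: FDGFG  (2 'G')
Step 2: FEDDGFEDG  (2 'G')
Step 3: FEDEDDGFEDEDG  (2 'G')
Step 4: FEDEDEDDGFEDEDEDG  (2 'G')
Step 5: FEDEDEDEDDGFEDEDEDEDG  (2 'G')
Step 6: FEDEDEDEDEDDGFEDEDEDEDEDG  (2 'G')
Step 7: FEDEDEDEDEDEDDGFEDEDEDEDEDEDG  (2 'G')

Answer: 2


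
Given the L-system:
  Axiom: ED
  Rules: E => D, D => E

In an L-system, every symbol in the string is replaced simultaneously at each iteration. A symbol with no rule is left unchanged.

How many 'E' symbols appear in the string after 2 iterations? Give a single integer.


Answer: 1

Derivation:
Step 0: ED  (1 'E')
Step 1: DE  (1 'E')
Step 2: ED  (1 'E')


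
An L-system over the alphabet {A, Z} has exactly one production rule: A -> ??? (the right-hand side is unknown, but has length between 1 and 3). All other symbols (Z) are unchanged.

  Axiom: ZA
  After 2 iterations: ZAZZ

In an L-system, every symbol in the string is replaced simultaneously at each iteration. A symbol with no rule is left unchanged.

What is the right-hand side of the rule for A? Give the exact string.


Answer: AZ

Derivation:
Trying A -> AZ:
  Step 0: ZA
  Step 1: ZAZ
  Step 2: ZAZZ
Matches the given result.


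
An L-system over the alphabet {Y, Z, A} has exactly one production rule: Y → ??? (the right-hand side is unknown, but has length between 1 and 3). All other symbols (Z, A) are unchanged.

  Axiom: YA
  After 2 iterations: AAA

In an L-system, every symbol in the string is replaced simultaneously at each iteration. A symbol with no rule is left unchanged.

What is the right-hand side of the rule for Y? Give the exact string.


Trying Y → AA:
  Step 0: YA
  Step 1: AAA
  Step 2: AAA
Matches the given result.

Answer: AA


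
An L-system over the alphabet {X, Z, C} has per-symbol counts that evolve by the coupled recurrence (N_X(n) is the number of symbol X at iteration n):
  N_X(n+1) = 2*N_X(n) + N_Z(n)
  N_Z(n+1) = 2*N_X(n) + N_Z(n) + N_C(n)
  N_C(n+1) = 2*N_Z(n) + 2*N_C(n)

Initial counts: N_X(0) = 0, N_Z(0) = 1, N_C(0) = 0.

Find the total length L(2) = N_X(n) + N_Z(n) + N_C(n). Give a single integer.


Answer: 14

Derivation:
Step 0: N_X=0, N_Z=1, N_C=0, L=1
Step 1: N_X=1, N_Z=1, N_C=2, L=4
Step 2: N_X=3, N_Z=5, N_C=6, L=14


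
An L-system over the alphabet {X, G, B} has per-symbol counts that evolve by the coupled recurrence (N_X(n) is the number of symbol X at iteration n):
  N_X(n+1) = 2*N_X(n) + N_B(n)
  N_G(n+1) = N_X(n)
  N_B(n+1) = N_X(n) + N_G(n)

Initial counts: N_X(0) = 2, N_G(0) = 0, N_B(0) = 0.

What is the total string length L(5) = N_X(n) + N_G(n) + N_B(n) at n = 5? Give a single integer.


Step 0: N_X=2, N_G=0, N_B=0, L=2
Step 1: N_X=4, N_G=2, N_B=2, L=8
Step 2: N_X=10, N_G=4, N_B=6, L=20
Step 3: N_X=26, N_G=10, N_B=14, L=50
Step 4: N_X=66, N_G=26, N_B=36, L=128
Step 5: N_X=168, N_G=66, N_B=92, L=326

Answer: 326


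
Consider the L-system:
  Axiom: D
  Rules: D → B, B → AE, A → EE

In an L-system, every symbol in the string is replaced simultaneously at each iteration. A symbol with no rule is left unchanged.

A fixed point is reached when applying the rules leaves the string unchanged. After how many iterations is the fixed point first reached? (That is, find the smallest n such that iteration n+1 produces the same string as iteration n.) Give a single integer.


Answer: 3

Derivation:
Step 0: D
Step 1: B
Step 2: AE
Step 3: EEE
Step 4: EEE  (unchanged — fixed point at step 3)


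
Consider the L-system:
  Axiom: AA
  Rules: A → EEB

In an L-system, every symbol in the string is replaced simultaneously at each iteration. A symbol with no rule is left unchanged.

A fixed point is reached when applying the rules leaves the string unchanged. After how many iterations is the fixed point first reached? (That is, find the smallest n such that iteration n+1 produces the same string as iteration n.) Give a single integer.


Step 0: AA
Step 1: EEBEEB
Step 2: EEBEEB  (unchanged — fixed point at step 1)

Answer: 1


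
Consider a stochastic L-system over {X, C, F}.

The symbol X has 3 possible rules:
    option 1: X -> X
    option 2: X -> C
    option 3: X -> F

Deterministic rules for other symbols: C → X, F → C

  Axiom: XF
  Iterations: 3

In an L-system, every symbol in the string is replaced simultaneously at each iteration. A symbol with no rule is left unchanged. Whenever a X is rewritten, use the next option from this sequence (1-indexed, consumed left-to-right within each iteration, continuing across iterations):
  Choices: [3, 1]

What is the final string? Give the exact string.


Step 0: XF
Step 1: FC  (used choices [3])
Step 2: CX  (used choices [])
Step 3: XX  (used choices [1])

Answer: XX


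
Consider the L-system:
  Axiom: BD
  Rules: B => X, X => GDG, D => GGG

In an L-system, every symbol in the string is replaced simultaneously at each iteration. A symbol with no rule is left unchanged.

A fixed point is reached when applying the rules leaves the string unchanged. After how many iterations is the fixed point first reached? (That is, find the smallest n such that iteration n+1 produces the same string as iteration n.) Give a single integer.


Answer: 3

Derivation:
Step 0: BD
Step 1: XGGG
Step 2: GDGGGG
Step 3: GGGGGGGG
Step 4: GGGGGGGG  (unchanged — fixed point at step 3)


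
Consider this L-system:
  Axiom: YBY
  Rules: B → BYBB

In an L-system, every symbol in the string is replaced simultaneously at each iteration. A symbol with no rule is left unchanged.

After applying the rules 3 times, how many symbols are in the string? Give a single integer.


Step 0: length = 3
Step 1: length = 6
Step 2: length = 15
Step 3: length = 42

Answer: 42


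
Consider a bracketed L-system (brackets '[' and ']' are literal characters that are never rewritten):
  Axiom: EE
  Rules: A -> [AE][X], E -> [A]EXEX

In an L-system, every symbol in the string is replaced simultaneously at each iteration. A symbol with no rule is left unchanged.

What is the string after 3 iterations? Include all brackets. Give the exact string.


Answer: [[[AE][X][A]EXEX][X]][[AE][X]][A]EXEXX[A]EXEXXX[[AE][X]][A]EXEXX[A]EXEXXX[[[AE][X][A]EXEX][X]][[AE][X]][A]EXEXX[A]EXEXXX[[AE][X]][A]EXEXX[A]EXEXXX

Derivation:
Step 0: EE
Step 1: [A]EXEX[A]EXEX
Step 2: [[AE][X]][A]EXEXX[A]EXEXX[[AE][X]][A]EXEXX[A]EXEXX
Step 3: [[[AE][X][A]EXEX][X]][[AE][X]][A]EXEXX[A]EXEXXX[[AE][X]][A]EXEXX[A]EXEXXX[[[AE][X][A]EXEX][X]][[AE][X]][A]EXEXX[A]EXEXXX[[AE][X]][A]EXEXX[A]EXEXXX


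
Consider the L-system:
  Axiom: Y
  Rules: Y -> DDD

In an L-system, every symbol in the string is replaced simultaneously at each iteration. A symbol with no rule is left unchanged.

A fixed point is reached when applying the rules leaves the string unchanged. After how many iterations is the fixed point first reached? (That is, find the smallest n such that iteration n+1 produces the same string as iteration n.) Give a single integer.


Step 0: Y
Step 1: DDD
Step 2: DDD  (unchanged — fixed point at step 1)

Answer: 1


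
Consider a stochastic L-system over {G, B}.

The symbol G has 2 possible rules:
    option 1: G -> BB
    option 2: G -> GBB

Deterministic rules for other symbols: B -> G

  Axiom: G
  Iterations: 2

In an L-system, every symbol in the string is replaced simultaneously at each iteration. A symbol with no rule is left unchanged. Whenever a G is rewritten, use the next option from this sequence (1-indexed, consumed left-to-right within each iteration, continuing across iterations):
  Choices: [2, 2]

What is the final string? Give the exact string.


Step 0: G
Step 1: GBB  (used choices [2])
Step 2: GBBGG  (used choices [2])

Answer: GBBGG


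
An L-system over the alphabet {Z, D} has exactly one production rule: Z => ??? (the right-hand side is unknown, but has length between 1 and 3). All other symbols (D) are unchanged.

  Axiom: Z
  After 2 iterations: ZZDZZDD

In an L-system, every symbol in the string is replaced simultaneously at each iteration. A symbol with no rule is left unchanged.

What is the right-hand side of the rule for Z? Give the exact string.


Answer: ZZD

Derivation:
Trying Z => ZZD:
  Step 0: Z
  Step 1: ZZD
  Step 2: ZZDZZDD
Matches the given result.


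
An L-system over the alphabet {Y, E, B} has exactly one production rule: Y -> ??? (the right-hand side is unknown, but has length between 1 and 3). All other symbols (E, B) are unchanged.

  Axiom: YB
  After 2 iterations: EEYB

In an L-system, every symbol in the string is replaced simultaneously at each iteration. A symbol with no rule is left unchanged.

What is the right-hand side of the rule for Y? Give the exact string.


Answer: EY

Derivation:
Trying Y -> EY:
  Step 0: YB
  Step 1: EYB
  Step 2: EEYB
Matches the given result.


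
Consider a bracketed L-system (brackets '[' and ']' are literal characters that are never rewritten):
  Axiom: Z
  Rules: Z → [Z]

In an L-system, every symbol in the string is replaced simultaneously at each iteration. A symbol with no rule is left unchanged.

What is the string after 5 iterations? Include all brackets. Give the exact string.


Answer: [[[[[Z]]]]]

Derivation:
Step 0: Z
Step 1: [Z]
Step 2: [[Z]]
Step 3: [[[Z]]]
Step 4: [[[[Z]]]]
Step 5: [[[[[Z]]]]]


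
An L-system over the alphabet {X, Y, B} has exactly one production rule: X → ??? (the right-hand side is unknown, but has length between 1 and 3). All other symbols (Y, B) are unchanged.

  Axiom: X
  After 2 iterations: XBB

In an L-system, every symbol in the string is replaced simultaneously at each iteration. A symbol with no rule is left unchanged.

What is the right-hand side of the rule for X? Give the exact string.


Answer: XB

Derivation:
Trying X → XB:
  Step 0: X
  Step 1: XB
  Step 2: XBB
Matches the given result.


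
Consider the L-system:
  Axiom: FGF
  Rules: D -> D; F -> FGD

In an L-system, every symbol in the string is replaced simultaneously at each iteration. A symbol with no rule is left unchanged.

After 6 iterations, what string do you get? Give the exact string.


Step 0: FGF
Step 1: FGDGFGD
Step 2: FGDGDGFGDGD
Step 3: FGDGDGDGFGDGDGD
Step 4: FGDGDGDGDGFGDGDGDGD
Step 5: FGDGDGDGDGDGFGDGDGDGDGD
Step 6: FGDGDGDGDGDGDGFGDGDGDGDGDGD

Answer: FGDGDGDGDGDGDGFGDGDGDGDGDGD


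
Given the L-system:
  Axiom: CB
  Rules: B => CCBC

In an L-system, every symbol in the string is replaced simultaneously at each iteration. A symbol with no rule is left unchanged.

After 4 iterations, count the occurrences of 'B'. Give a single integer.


Step 0: CB  (1 'B')
Step 1: CCCBC  (1 'B')
Step 2: CCCCCBCC  (1 'B')
Step 3: CCCCCCCBCCC  (1 'B')
Step 4: CCCCCCCCCBCCCC  (1 'B')

Answer: 1


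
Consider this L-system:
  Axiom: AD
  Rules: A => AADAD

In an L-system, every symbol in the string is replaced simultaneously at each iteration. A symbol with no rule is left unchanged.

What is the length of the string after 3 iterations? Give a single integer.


Answer: 54

Derivation:
Step 0: length = 2
Step 1: length = 6
Step 2: length = 18
Step 3: length = 54


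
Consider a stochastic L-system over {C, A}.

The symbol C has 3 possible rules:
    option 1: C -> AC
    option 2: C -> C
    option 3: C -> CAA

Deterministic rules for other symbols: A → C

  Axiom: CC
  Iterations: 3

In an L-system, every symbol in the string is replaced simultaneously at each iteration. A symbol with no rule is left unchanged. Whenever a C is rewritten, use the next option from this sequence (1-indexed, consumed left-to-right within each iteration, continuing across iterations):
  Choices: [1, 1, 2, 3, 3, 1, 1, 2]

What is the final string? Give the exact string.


Answer: CAAACACCCC

Derivation:
Step 0: CC
Step 1: ACAC  (used choices [1, 1])
Step 2: CCCCAA  (used choices [2, 3])
Step 3: CAAACACCCC  (used choices [3, 1, 1, 2])


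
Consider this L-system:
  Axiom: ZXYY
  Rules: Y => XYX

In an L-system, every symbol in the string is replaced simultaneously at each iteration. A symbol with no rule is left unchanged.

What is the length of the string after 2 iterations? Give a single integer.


Step 0: length = 4
Step 1: length = 8
Step 2: length = 12

Answer: 12


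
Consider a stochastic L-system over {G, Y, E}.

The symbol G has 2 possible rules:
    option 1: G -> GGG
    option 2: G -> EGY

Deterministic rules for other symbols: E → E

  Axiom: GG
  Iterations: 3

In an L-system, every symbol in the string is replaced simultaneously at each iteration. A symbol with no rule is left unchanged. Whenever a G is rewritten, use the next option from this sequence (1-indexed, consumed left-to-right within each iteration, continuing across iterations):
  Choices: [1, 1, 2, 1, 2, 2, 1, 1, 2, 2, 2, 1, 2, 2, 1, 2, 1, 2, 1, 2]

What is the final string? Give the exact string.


Step 0: GG
Step 1: GGGGGG  (used choices [1, 1])
Step 2: EGYGGGEGYEGYGGGGGG  (used choices [2, 1, 2, 2, 1, 1])
Step 3: EEGYYEGYEGYGGGEEGYYEEGYYGGGEGYGGGEGYGGGEGY  (used choices [2, 2, 2, 1, 2, 2, 1, 2, 1, 2, 1, 2])

Answer: EEGYYEGYEGYGGGEEGYYEEGYYGGGEGYGGGEGYGGGEGY
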